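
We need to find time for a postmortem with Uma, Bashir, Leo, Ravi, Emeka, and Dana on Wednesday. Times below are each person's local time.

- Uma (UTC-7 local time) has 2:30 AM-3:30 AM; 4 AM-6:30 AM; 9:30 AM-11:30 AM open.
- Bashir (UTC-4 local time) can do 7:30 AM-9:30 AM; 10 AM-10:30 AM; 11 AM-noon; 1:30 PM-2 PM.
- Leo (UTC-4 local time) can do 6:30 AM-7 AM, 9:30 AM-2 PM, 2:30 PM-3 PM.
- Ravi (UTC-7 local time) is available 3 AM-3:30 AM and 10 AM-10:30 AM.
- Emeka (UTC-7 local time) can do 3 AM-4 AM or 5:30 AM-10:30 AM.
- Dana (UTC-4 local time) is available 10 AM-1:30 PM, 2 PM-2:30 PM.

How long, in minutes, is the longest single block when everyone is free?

Uma in UTC: 09:30-10:30, 11:00-13:30, 16:30-18:30 (add 7h to convert from UTC-7).
Bashir in UTC: 11:30-13:30, 14:00-14:30, 15:00-16:00, 17:30-18:00 (add 4h to convert from UTC-4).
Leo in UTC: 10:30-11:00, 13:30-18:00, 18:30-19:00 (add 4h to convert from UTC-4).
Ravi in UTC: 10:00-10:30, 17:00-17:30 (add 7h to convert from UTC-7).
Emeka in UTC: 10:00-11:00, 12:30-17:30 (add 7h to convert from UTC-7).
Dana in UTC: 14:00-17:30, 18:00-18:30 (add 4h to convert from UTC-4).
Uma ∩ Bashir: 11:30-13:30, 17:30-18:00.
Uma ∩ Bashir ∩ Leo: 17:30-18:00.
Uma ∩ Bashir ∩ Leo ∩ Ravi: ∅.
Uma ∩ Bashir ∩ Leo ∩ Ravi ∩ Emeka: ∅.
Uma ∩ Bashir ∩ Leo ∩ Ravi ∩ Emeka ∩ Dana: ∅.
There is no time when everyone is free.
No common window exists, so the longest block is 0 minutes.

0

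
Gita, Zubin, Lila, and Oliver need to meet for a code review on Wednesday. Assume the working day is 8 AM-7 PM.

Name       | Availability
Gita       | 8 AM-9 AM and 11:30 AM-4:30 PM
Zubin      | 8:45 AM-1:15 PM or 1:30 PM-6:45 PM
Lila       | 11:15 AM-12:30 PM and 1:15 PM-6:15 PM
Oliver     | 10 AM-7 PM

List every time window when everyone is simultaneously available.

Gita ∩ Zubin: 08:45-09:00, 11:30-13:15, 13:30-16:30.
Gita ∩ Zubin ∩ Lila: 11:30-12:30, 13:30-16:30.
Gita ∩ Zubin ∩ Lila ∩ Oliver: 11:30-12:30, 13:30-16:30.

11:30-12:30, 13:30-16:30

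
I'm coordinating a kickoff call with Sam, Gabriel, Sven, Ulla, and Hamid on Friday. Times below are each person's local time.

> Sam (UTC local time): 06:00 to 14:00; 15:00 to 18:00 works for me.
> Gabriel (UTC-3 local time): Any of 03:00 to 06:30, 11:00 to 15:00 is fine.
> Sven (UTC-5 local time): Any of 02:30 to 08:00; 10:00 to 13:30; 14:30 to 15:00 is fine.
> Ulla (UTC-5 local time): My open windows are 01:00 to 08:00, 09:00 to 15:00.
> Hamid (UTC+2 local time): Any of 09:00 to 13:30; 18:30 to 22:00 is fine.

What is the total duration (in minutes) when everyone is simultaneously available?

Sam in UTC: 06:00-14:00, 15:00-18:00.
Gabriel in UTC: 06:00-09:30, 14:00-18:00 (add 3h to convert from UTC-3).
Sven in UTC: 07:30-13:00, 15:00-18:30, 19:30-20:00 (add 5h to convert from UTC-5).
Ulla in UTC: 06:00-13:00, 14:00-20:00 (add 5h to convert from UTC-5).
Hamid in UTC: 07:00-11:30, 16:30-20:00 (subtract 2h to convert from UTC+2).
Sam ∩ Gabriel: 06:00-09:30, 15:00-18:00.
Sam ∩ Gabriel ∩ Sven: 07:30-09:30, 15:00-18:00.
Sam ∩ Gabriel ∩ Sven ∩ Ulla: 07:30-09:30, 15:00-18:00.
Sam ∩ Gabriel ∩ Sven ∩ Ulla ∩ Hamid: 07:30-09:30, 16:30-18:00.
Summing the common windows: 120 + 90 = 210 minutes.

210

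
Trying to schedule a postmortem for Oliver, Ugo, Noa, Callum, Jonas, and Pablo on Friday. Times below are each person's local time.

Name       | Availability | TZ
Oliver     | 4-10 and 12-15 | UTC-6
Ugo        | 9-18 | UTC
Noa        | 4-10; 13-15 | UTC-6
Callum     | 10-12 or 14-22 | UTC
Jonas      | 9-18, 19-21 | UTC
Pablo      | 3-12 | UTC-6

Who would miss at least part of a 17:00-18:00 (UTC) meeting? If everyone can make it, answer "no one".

Oliver in UTC: 10:00-16:00, 18:00-21:00 (add 6h to convert from UTC-6).
Ugo in UTC: 09:00-18:00.
Noa in UTC: 10:00-16:00, 19:00-21:00 (add 6h to convert from UTC-6).
Callum in UTC: 10:00-12:00, 14:00-22:00.
Jonas in UTC: 09:00-18:00, 19:00-21:00.
Pablo in UTC: 09:00-18:00 (add 6h to convert from UTC-6).
Oliver: not fully free for 17:00-18:00. Ugo: free for 17:00-18:00. Noa: not fully free for 17:00-18:00. Callum: free for 17:00-18:00. Jonas: free for 17:00-18:00. Pablo: free for 17:00-18:00.

Noa, Oliver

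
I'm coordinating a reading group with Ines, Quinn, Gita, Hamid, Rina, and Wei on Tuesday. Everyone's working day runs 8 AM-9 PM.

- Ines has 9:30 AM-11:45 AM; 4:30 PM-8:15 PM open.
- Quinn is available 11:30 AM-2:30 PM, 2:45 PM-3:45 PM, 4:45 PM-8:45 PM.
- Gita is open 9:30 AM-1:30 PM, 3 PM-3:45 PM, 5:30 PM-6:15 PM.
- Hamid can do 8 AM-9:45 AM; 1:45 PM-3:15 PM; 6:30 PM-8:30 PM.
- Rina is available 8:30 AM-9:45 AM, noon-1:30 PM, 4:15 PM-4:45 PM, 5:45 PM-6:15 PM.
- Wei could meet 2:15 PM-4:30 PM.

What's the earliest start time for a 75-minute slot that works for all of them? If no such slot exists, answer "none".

none

Ines ∩ Quinn: 11:30-11:45, 16:45-20:15.
Ines ∩ Quinn ∩ Gita: 11:30-11:45, 17:30-18:15.
Ines ∩ Quinn ∩ Gita ∩ Hamid: ∅.
Ines ∩ Quinn ∩ Gita ∩ Hamid ∩ Rina: ∅.
Ines ∩ Quinn ∩ Gita ∩ Hamid ∩ Rina ∩ Wei: ∅.
There is no time when everyone is free.
No common window is at least 75 minutes long.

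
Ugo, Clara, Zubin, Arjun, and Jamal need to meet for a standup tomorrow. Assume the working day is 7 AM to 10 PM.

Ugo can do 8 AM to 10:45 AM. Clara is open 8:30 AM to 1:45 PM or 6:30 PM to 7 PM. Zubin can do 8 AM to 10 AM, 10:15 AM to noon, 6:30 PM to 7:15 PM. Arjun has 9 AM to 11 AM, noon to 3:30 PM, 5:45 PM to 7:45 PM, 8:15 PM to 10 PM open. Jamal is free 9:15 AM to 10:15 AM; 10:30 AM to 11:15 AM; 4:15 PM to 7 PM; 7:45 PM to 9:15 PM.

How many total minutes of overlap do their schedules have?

60

Ugo ∩ Clara: 08:30-10:45.
Ugo ∩ Clara ∩ Zubin: 08:30-10:00, 10:15-10:45.
Ugo ∩ Clara ∩ Zubin ∩ Arjun: 09:00-10:00, 10:15-10:45.
Ugo ∩ Clara ∩ Zubin ∩ Arjun ∩ Jamal: 09:15-10:00, 10:30-10:45.
Summing the common windows: 45 + 15 = 60 minutes.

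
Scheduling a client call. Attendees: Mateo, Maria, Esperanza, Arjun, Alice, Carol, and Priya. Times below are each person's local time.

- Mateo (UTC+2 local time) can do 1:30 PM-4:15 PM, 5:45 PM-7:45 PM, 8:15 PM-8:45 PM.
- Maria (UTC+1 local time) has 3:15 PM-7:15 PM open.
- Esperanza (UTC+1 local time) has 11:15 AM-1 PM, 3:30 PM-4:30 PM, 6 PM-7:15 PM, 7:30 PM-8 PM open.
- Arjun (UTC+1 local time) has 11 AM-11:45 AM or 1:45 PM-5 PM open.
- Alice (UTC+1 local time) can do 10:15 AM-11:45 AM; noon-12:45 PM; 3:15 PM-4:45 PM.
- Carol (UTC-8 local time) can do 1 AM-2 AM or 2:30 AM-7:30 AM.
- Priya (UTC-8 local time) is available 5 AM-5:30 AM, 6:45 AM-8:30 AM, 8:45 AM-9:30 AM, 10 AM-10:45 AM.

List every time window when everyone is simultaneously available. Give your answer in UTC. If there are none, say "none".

none

Mateo in UTC: 11:30-14:15, 15:45-17:45, 18:15-18:45 (subtract 2h to convert from UTC+2).
Maria in UTC: 14:15-18:15 (subtract 1h to convert from UTC+1).
Esperanza in UTC: 10:15-12:00, 14:30-15:30, 17:00-18:15, 18:30-19:00 (subtract 1h to convert from UTC+1).
Arjun in UTC: 10:00-10:45, 12:45-16:00 (subtract 1h to convert from UTC+1).
Alice in UTC: 09:15-10:45, 11:00-11:45, 14:15-15:45 (subtract 1h to convert from UTC+1).
Carol in UTC: 09:00-10:00, 10:30-15:30 (add 8h to convert from UTC-8).
Priya in UTC: 13:00-13:30, 14:45-16:30, 16:45-17:30, 18:00-18:45 (add 8h to convert from UTC-8).
Mateo ∩ Maria: 15:45-17:45.
Mateo ∩ Maria ∩ Esperanza: 17:00-17:45.
Mateo ∩ Maria ∩ Esperanza ∩ Arjun: ∅.
Mateo ∩ Maria ∩ Esperanza ∩ Arjun ∩ Alice: ∅.
Mateo ∩ Maria ∩ Esperanza ∩ Arjun ∩ Alice ∩ Carol: ∅.
Mateo ∩ Maria ∩ Esperanza ∩ Arjun ∩ Alice ∩ Carol ∩ Priya: ∅.
There is no time when everyone is free.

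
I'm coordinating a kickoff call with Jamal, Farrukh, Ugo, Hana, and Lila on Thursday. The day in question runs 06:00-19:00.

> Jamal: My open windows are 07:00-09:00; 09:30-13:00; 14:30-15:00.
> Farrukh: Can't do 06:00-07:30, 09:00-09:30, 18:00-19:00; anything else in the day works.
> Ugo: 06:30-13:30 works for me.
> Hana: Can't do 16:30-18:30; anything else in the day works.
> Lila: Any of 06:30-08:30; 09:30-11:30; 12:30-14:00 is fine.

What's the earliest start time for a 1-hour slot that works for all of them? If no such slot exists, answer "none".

Jamal free: 07:00-09:00, 09:30-13:00, 14:30-15:00.
Farrukh free: 07:30-09:00, 09:30-18:00 (invert busy blocks within the working day).
Ugo free: 06:30-13:30.
Hana free: 06:00-16:30, 18:30-19:00 (invert busy blocks within the working day).
Lila free: 06:30-08:30, 09:30-11:30, 12:30-14:00.
Jamal ∩ Farrukh: 07:30-09:00, 09:30-13:00, 14:30-15:00.
Jamal ∩ Farrukh ∩ Ugo: 07:30-09:00, 09:30-13:00.
Jamal ∩ Farrukh ∩ Ugo ∩ Hana: 07:30-09:00, 09:30-13:00.
Jamal ∩ Farrukh ∩ Ugo ∩ Hana ∩ Lila: 07:30-08:30, 09:30-11:30, 12:30-13:00.
So the common availability across everyone is 07:30-08:30, 09:30-11:30, 12:30-13:00.
The first common window of at least 60 minutes is 07:30-08:30, so the earliest start is 07:30.

07:30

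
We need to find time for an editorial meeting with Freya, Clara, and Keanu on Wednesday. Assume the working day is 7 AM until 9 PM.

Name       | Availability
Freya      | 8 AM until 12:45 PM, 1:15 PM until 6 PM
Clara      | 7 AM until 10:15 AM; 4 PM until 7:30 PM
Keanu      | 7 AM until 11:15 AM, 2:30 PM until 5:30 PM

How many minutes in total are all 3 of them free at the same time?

225

Freya ∩ Clara: 08:00-10:15, 16:00-18:00.
Freya ∩ Clara ∩ Keanu: 08:00-10:15, 16:00-17:30.
Summing the common windows: 135 + 90 = 225 minutes.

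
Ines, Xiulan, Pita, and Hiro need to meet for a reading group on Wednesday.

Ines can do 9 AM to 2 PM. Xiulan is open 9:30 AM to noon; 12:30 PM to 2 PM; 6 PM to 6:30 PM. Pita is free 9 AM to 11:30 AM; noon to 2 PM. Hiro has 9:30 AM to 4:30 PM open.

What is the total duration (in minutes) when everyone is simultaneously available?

210

Ines ∩ Xiulan: 09:30-12:00, 12:30-14:00.
Ines ∩ Xiulan ∩ Pita: 09:30-11:30, 12:30-14:00.
Ines ∩ Xiulan ∩ Pita ∩ Hiro: 09:30-11:30, 12:30-14:00.
So the common availability across everyone is 09:30-11:30, 12:30-14:00.
Summing the common windows: 120 + 90 = 210 minutes.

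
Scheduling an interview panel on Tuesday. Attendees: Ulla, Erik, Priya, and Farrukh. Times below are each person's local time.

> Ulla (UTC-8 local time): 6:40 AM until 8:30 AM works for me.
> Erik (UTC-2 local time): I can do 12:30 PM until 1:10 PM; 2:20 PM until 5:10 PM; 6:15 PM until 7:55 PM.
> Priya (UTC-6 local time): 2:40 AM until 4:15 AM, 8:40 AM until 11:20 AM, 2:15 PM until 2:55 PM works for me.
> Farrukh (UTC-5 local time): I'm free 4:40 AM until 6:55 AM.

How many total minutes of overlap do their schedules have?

Ulla in UTC: 14:40-16:30 (add 8h to convert from UTC-8).
Erik in UTC: 14:30-15:10, 16:20-19:10, 20:15-21:55 (add 2h to convert from UTC-2).
Priya in UTC: 08:40-10:15, 14:40-17:20, 20:15-20:55 (add 6h to convert from UTC-6).
Farrukh in UTC: 09:40-11:55 (add 5h to convert from UTC-5).
Ulla ∩ Erik: 14:40-15:10, 16:20-16:30.
Ulla ∩ Erik ∩ Priya: 14:40-15:10, 16:20-16:30.
Ulla ∩ Erik ∩ Priya ∩ Farrukh: ∅.
There is no time when everyone is free.
There is no common window, so the total is 0 minutes.

0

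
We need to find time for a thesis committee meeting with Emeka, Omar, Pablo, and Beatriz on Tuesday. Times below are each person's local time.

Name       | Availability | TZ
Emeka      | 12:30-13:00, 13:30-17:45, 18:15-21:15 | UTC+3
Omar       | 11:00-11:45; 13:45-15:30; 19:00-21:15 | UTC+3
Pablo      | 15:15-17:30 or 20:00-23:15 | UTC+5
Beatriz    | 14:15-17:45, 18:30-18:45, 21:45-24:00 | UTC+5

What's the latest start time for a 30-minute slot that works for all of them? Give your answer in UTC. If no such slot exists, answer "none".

Emeka in UTC: 09:30-10:00, 10:30-14:45, 15:15-18:15 (subtract 3h to convert from UTC+3).
Omar in UTC: 08:00-08:45, 10:45-12:30, 16:00-18:15 (subtract 3h to convert from UTC+3).
Pablo in UTC: 10:15-12:30, 15:00-18:15 (subtract 5h to convert from UTC+5).
Beatriz in UTC: 09:15-12:45, 13:30-13:45, 16:45-19:00 (subtract 5h to convert from UTC+5).
Emeka ∩ Omar: 10:45-12:30, 16:00-18:15.
Emeka ∩ Omar ∩ Pablo: 10:45-12:30, 16:00-18:15.
Emeka ∩ Omar ∩ Pablo ∩ Beatriz: 10:45-12:30, 16:45-18:15.
So the common availability across everyone is 10:45-12:30, 16:45-18:15.
The last common window of at least 30 minutes is 16:45-18:15; a 30-minute meeting can start as late as 17:45 and still end by 18:15.

17:45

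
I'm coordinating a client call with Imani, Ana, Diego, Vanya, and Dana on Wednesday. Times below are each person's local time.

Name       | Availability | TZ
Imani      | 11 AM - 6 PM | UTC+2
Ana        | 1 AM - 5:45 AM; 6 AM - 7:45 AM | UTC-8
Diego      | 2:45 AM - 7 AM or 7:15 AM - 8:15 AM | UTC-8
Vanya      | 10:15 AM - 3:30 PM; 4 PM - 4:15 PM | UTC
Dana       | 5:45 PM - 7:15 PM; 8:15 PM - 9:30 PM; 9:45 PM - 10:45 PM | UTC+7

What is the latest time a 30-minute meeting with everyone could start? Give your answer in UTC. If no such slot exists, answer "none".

Imani in UTC: 09:00-16:00 (subtract 2h to convert from UTC+2).
Ana in UTC: 09:00-13:45, 14:00-15:45 (add 8h to convert from UTC-8).
Diego in UTC: 10:45-15:00, 15:15-16:15 (add 8h to convert from UTC-8).
Vanya in UTC: 10:15-15:30, 16:00-16:15.
Dana in UTC: 10:45-12:15, 13:15-14:30, 14:45-15:45 (subtract 7h to convert from UTC+7).
Imani ∩ Ana: 09:00-13:45, 14:00-15:45.
Imani ∩ Ana ∩ Diego: 10:45-13:45, 14:00-15:00, 15:15-15:45.
Imani ∩ Ana ∩ Diego ∩ Vanya: 10:45-13:45, 14:00-15:00, 15:15-15:30.
Imani ∩ Ana ∩ Diego ∩ Vanya ∩ Dana: 10:45-12:15, 13:15-13:45, 14:00-14:30, 14:45-15:00, 15:15-15:30.
Those are the intersection windows.
The last common window of at least 30 minutes is 14:00-14:30; a 30-minute meeting can start as late as 14:00 and still end by 14:30.

14:00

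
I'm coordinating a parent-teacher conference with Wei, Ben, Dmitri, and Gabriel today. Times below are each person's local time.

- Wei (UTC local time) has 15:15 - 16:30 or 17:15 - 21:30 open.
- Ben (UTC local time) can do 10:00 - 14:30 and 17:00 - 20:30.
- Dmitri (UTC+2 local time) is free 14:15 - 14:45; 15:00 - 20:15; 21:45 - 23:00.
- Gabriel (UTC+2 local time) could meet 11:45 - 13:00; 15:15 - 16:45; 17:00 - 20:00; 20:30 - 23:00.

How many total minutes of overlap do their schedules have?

Wei in UTC: 15:15-16:30, 17:15-21:30.
Ben in UTC: 10:00-14:30, 17:00-20:30.
Dmitri in UTC: 12:15-12:45, 13:00-18:15, 19:45-21:00 (subtract 2h to convert from UTC+2).
Gabriel in UTC: 09:45-11:00, 13:15-14:45, 15:00-18:00, 18:30-21:00 (subtract 2h to convert from UTC+2).
Wei ∩ Ben: 17:15-20:30.
Wei ∩ Ben ∩ Dmitri: 17:15-18:15, 19:45-20:30.
Wei ∩ Ben ∩ Dmitri ∩ Gabriel: 17:15-18:00, 19:45-20:30.
Summing the common windows: 45 + 45 = 90 minutes.

90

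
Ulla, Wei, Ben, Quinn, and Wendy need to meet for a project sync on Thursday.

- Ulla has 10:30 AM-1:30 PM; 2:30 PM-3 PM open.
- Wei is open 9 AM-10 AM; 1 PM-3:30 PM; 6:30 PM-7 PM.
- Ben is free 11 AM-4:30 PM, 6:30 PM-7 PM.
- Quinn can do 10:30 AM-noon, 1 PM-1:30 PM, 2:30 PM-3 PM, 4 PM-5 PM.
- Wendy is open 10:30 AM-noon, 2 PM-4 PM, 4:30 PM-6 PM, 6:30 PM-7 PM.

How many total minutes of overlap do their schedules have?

Ulla ∩ Wei: 13:00-13:30, 14:30-15:00.
Ulla ∩ Wei ∩ Ben: 13:00-13:30, 14:30-15:00.
Ulla ∩ Wei ∩ Ben ∩ Quinn: 13:00-13:30, 14:30-15:00.
Ulla ∩ Wei ∩ Ben ∩ Quinn ∩ Wendy: 14:30-15:00.
That's a single block of 30 minutes.

30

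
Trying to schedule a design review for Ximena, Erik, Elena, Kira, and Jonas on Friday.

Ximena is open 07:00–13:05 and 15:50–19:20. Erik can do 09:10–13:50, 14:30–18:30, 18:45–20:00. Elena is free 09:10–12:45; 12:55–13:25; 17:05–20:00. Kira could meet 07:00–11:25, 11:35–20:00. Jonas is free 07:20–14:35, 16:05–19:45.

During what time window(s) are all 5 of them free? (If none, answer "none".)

Ximena ∩ Erik: 09:10-13:05, 15:50-18:30, 18:45-19:20.
Ximena ∩ Erik ∩ Elena: 09:10-12:45, 12:55-13:05, 17:05-18:30, 18:45-19:20.
Ximena ∩ Erik ∩ Elena ∩ Kira: 09:10-11:25, 11:35-12:45, 12:55-13:05, 17:05-18:30, 18:45-19:20.
Ximena ∩ Erik ∩ Elena ∩ Kira ∩ Jonas: 09:10-11:25, 11:35-12:45, 12:55-13:05, 17:05-18:30, 18:45-19:20.

09:10-11:25, 11:35-12:45, 12:55-13:05, 17:05-18:30, 18:45-19:20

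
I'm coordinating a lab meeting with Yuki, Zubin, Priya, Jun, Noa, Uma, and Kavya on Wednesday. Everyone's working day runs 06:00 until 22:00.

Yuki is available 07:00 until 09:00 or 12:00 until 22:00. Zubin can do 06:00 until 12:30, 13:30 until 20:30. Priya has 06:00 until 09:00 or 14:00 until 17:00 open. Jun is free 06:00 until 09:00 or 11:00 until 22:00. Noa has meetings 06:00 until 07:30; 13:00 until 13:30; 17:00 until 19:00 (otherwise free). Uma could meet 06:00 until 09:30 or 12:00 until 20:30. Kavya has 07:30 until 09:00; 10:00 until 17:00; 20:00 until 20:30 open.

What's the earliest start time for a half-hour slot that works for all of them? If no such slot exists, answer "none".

07:30

Yuki free: 07:00-09:00, 12:00-22:00.
Zubin free: 06:00-12:30, 13:30-20:30.
Priya free: 06:00-09:00, 14:00-17:00.
Jun free: 06:00-09:00, 11:00-22:00.
Noa free: 07:30-13:00, 13:30-17:00, 19:00-22:00 (invert busy blocks within the working day).
Uma free: 06:00-09:30, 12:00-20:30.
Kavya free: 07:30-09:00, 10:00-17:00, 20:00-20:30.
Yuki ∩ Zubin: 07:00-09:00, 12:00-12:30, 13:30-20:30.
Yuki ∩ Zubin ∩ Priya: 07:00-09:00, 14:00-17:00.
Yuki ∩ Zubin ∩ Priya ∩ Jun: 07:00-09:00, 14:00-17:00.
Yuki ∩ Zubin ∩ Priya ∩ Jun ∩ Noa: 07:30-09:00, 14:00-17:00.
Yuki ∩ Zubin ∩ Priya ∩ Jun ∩ Noa ∩ Uma: 07:30-09:00, 14:00-17:00.
Yuki ∩ Zubin ∩ Priya ∩ Jun ∩ Noa ∩ Uma ∩ Kavya: 07:30-09:00, 14:00-17:00.
The first common window of at least 30 minutes is 07:30-09:00, so the earliest start is 07:30.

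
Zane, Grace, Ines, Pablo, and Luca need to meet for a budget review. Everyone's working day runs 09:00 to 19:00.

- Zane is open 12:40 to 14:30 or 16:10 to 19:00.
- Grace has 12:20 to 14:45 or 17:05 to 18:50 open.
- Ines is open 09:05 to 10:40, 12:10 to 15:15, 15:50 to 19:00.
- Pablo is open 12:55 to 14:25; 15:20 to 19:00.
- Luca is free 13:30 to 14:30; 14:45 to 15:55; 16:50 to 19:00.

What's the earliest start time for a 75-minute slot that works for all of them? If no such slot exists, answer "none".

Zane ∩ Grace: 12:40-14:30, 17:05-18:50.
Zane ∩ Grace ∩ Ines: 12:40-14:30, 17:05-18:50.
Zane ∩ Grace ∩ Ines ∩ Pablo: 12:55-14:25, 17:05-18:50.
Zane ∩ Grace ∩ Ines ∩ Pablo ∩ Luca: 13:30-14:25, 17:05-18:50.
So the common availability across everyone is 13:30-14:25, 17:05-18:50.
The first common window of at least 75 minutes is 17:05-18:50, so the earliest start is 17:05.

17:05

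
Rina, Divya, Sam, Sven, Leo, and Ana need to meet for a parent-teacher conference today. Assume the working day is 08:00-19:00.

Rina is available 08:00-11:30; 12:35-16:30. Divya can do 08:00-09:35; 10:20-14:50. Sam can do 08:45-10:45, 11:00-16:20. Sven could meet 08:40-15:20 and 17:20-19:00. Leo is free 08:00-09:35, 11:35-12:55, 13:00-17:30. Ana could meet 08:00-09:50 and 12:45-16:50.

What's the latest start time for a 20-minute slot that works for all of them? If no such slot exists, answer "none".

14:30

Rina ∩ Divya: 08:00-09:35, 10:20-11:30, 12:35-14:50.
Rina ∩ Divya ∩ Sam: 08:45-09:35, 10:20-10:45, 11:00-11:30, 12:35-14:50.
Rina ∩ Divya ∩ Sam ∩ Sven: 08:45-09:35, 10:20-10:45, 11:00-11:30, 12:35-14:50.
Rina ∩ Divya ∩ Sam ∩ Sven ∩ Leo: 08:45-09:35, 12:35-12:55, 13:00-14:50.
Rina ∩ Divya ∩ Sam ∩ Sven ∩ Leo ∩ Ana: 08:45-09:35, 12:45-12:55, 13:00-14:50.
So the common availability across everyone is 08:45-09:35, 12:45-12:55, 13:00-14:50.
The last common window of at least 20 minutes is 13:00-14:50; a 20-minute meeting can start as late as 14:30 and still end by 14:50.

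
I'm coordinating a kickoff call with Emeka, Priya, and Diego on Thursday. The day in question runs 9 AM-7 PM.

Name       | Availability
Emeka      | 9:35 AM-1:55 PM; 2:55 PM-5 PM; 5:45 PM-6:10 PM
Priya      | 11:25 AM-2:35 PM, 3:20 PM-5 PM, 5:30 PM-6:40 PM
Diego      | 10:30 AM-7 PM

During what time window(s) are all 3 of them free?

11:25-13:55, 15:20-17:00, 17:45-18:10

Emeka ∩ Priya: 11:25-13:55, 15:20-17:00, 17:45-18:10.
Emeka ∩ Priya ∩ Diego: 11:25-13:55, 15:20-17:00, 17:45-18:10.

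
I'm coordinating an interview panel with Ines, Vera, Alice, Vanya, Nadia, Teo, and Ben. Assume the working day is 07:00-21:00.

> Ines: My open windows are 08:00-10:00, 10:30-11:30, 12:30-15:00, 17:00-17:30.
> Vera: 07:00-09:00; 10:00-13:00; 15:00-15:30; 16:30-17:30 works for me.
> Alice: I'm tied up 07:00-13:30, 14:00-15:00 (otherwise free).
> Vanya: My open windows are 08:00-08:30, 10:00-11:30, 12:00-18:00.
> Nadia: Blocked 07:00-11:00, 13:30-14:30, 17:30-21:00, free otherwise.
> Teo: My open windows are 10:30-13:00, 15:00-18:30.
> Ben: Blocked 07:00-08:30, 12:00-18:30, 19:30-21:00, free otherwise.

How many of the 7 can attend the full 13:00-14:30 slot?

Ines free: 08:00-10:00, 10:30-11:30, 12:30-15:00, 17:00-17:30.
Vera free: 07:00-09:00, 10:00-13:00, 15:00-15:30, 16:30-17:30.
Alice free: 13:30-14:00, 15:00-21:00 (invert busy blocks within the working day).
Vanya free: 08:00-08:30, 10:00-11:30, 12:00-18:00.
Nadia free: 11:00-13:30, 14:30-17:30 (invert busy blocks within the working day).
Teo free: 10:30-13:00, 15:00-18:30.
Ben free: 08:30-12:00, 18:30-19:30 (invert busy blocks within the working day).
Ines and Vanya can make the full 13:00-14:30 slot — that's 2.

2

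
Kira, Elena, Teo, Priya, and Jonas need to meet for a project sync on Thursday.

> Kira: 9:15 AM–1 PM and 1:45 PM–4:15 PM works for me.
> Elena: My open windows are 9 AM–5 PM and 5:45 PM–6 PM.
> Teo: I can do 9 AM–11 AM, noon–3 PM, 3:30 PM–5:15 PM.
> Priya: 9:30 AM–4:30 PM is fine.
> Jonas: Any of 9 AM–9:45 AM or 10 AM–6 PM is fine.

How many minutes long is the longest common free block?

75

Kira ∩ Elena: 09:15-13:00, 13:45-16:15.
Kira ∩ Elena ∩ Teo: 09:15-11:00, 12:00-13:00, 13:45-15:00, 15:30-16:15.
Kira ∩ Elena ∩ Teo ∩ Priya: 09:30-11:00, 12:00-13:00, 13:45-15:00, 15:30-16:15.
Kira ∩ Elena ∩ Teo ∩ Priya ∩ Jonas: 09:30-09:45, 10:00-11:00, 12:00-13:00, 13:45-15:00, 15:30-16:15.
The longest is 13:45-15:00 at 75 minutes.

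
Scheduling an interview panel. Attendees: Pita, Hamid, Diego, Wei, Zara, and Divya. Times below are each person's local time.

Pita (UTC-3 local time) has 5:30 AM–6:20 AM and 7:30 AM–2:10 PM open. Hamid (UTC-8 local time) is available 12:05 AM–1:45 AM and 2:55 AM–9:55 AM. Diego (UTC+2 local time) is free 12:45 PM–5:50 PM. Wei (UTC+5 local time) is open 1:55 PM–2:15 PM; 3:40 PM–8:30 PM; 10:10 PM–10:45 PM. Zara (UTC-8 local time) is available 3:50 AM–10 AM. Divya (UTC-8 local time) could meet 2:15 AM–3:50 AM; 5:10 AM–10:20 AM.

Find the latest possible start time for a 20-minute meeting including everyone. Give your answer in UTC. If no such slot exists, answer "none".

15:10

Pita in UTC: 08:30-09:20, 10:30-17:10 (add 3h to convert from UTC-3).
Hamid in UTC: 08:05-09:45, 10:55-17:55 (add 8h to convert from UTC-8).
Diego in UTC: 10:45-15:50 (subtract 2h to convert from UTC+2).
Wei in UTC: 08:55-09:15, 10:40-15:30, 17:10-17:45 (subtract 5h to convert from UTC+5).
Zara in UTC: 11:50-18:00 (add 8h to convert from UTC-8).
Divya in UTC: 10:15-11:50, 13:10-18:20 (add 8h to convert from UTC-8).
Pita ∩ Hamid: 08:30-09:20, 10:55-17:10.
Pita ∩ Hamid ∩ Diego: 10:55-15:50.
Pita ∩ Hamid ∩ Diego ∩ Wei: 10:55-15:30.
Pita ∩ Hamid ∩ Diego ∩ Wei ∩ Zara: 11:50-15:30.
Pita ∩ Hamid ∩ Diego ∩ Wei ∩ Zara ∩ Divya: 13:10-15:30.
The last common window of at least 20 minutes is 13:10-15:30; a 20-minute meeting can start as late as 15:10 and still end by 15:30.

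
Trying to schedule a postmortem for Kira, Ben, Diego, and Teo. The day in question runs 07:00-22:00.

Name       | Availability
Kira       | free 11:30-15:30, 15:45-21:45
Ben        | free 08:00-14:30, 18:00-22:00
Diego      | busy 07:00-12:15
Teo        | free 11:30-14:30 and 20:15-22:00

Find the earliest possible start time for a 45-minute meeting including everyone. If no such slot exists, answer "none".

12:15

Kira free: 11:30-15:30, 15:45-21:45.
Ben free: 08:00-14:30, 18:00-22:00.
Diego free: 12:15-22:00 (invert busy blocks within the working day).
Teo free: 11:30-14:30, 20:15-22:00.
Kira ∩ Ben: 11:30-14:30, 18:00-21:45.
Kira ∩ Ben ∩ Diego: 12:15-14:30, 18:00-21:45.
Kira ∩ Ben ∩ Diego ∩ Teo: 12:15-14:30, 20:15-21:45.
The first common window of at least 45 minutes is 12:15-14:30, so the earliest start is 12:15.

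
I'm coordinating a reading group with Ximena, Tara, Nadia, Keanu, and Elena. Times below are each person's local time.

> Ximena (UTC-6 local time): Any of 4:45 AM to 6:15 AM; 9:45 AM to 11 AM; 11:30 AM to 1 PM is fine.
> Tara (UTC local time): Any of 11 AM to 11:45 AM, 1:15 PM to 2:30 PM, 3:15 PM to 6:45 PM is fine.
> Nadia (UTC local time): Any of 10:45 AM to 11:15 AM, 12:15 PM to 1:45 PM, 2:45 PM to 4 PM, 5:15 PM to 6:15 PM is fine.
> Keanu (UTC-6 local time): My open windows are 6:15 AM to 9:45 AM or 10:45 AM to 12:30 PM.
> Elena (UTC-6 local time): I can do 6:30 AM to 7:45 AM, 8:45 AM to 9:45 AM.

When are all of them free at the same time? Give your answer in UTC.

none

Ximena in UTC: 10:45-12:15, 15:45-17:00, 17:30-19:00 (add 6h to convert from UTC-6).
Tara in UTC: 11:00-11:45, 13:15-14:30, 15:15-18:45.
Nadia in UTC: 10:45-11:15, 12:15-13:45, 14:45-16:00, 17:15-18:15.
Keanu in UTC: 12:15-15:45, 16:45-18:30 (add 6h to convert from UTC-6).
Elena in UTC: 12:30-13:45, 14:45-15:45 (add 6h to convert from UTC-6).
Ximena ∩ Tara: 11:00-11:45, 15:45-17:00, 17:30-18:45.
Ximena ∩ Tara ∩ Nadia: 11:00-11:15, 15:45-16:00, 17:30-18:15.
Ximena ∩ Tara ∩ Nadia ∩ Keanu: 17:30-18:15.
Ximena ∩ Tara ∩ Nadia ∩ Keanu ∩ Elena: ∅.
There is no time when everyone is free.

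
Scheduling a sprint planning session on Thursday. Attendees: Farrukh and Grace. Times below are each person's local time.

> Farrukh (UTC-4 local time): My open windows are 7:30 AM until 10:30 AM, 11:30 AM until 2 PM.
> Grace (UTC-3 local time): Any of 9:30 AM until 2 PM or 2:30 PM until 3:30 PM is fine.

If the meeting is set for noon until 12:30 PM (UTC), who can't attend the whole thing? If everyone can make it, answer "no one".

Farrukh in UTC: 11:30-14:30, 15:30-18:00 (add 4h to convert from UTC-4).
Grace in UTC: 12:30-17:00, 17:30-18:30 (add 3h to convert from UTC-3).
Farrukh: free for 12:00-12:30. Grace: not fully free for 12:00-12:30.

Grace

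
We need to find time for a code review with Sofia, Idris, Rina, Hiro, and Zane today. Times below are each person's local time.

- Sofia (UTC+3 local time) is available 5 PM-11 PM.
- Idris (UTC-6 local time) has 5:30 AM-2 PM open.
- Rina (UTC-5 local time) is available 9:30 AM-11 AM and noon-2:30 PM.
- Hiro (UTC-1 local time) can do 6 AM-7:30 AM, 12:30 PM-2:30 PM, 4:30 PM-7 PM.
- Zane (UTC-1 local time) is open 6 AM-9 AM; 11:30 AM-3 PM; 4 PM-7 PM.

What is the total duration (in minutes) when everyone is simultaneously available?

180

Sofia in UTC: 14:00-20:00 (subtract 3h to convert from UTC+3).
Idris in UTC: 11:30-20:00 (add 6h to convert from UTC-6).
Rina in UTC: 14:30-16:00, 17:00-19:30 (add 5h to convert from UTC-5).
Hiro in UTC: 07:00-08:30, 13:30-15:30, 17:30-20:00 (add 1h to convert from UTC-1).
Zane in UTC: 07:00-10:00, 12:30-16:00, 17:00-20:00 (add 1h to convert from UTC-1).
Sofia ∩ Idris: 14:00-20:00.
Sofia ∩ Idris ∩ Rina: 14:30-16:00, 17:00-19:30.
Sofia ∩ Idris ∩ Rina ∩ Hiro: 14:30-15:30, 17:30-19:30.
Sofia ∩ Idris ∩ Rina ∩ Hiro ∩ Zane: 14:30-15:30, 17:30-19:30.
So the common availability across everyone is 14:30-15:30, 17:30-19:30.
Summing the common windows: 60 + 120 = 180 minutes.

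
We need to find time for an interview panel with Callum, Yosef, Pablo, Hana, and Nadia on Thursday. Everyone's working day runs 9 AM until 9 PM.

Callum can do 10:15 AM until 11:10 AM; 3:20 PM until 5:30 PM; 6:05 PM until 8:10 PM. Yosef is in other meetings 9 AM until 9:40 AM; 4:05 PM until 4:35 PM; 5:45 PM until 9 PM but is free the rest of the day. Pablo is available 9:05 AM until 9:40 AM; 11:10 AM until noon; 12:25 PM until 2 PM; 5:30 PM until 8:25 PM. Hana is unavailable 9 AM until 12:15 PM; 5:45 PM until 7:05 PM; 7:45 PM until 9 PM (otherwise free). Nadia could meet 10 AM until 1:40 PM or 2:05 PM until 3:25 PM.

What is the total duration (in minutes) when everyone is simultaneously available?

Callum free: 10:15-11:10, 15:20-17:30, 18:05-20:10.
Yosef free: 09:40-16:05, 16:35-17:45 (invert busy blocks within the working day).
Pablo free: 09:05-09:40, 11:10-12:00, 12:25-14:00, 17:30-20:25.
Hana free: 12:15-17:45, 19:05-19:45 (invert busy blocks within the working day).
Nadia free: 10:00-13:40, 14:05-15:25.
Callum ∩ Yosef: 10:15-11:10, 15:20-16:05, 16:35-17:30.
Callum ∩ Yosef ∩ Pablo: ∅.
Callum ∩ Yosef ∩ Pablo ∩ Hana: ∅.
Callum ∩ Yosef ∩ Pablo ∩ Hana ∩ Nadia: ∅.
There is no time when everyone is free.
There is no common window, so the total is 0 minutes.

0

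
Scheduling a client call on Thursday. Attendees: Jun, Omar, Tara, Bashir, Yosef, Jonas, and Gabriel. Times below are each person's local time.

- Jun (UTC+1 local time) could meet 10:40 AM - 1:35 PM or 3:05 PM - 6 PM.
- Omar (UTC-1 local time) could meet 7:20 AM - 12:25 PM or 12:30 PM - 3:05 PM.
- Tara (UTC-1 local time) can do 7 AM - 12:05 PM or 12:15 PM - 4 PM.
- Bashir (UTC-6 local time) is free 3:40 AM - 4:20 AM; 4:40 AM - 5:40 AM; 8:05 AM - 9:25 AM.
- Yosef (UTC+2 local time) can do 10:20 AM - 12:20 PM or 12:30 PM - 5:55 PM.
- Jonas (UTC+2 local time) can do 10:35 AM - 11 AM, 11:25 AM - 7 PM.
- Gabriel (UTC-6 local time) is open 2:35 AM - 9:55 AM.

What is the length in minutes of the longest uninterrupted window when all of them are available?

Jun in UTC: 09:40-12:35, 14:05-17:00 (subtract 1h to convert from UTC+1).
Omar in UTC: 08:20-13:25, 13:30-16:05 (add 1h to convert from UTC-1).
Tara in UTC: 08:00-13:05, 13:15-17:00 (add 1h to convert from UTC-1).
Bashir in UTC: 09:40-10:20, 10:40-11:40, 14:05-15:25 (add 6h to convert from UTC-6).
Yosef in UTC: 08:20-10:20, 10:30-15:55 (subtract 2h to convert from UTC+2).
Jonas in UTC: 08:35-09:00, 09:25-17:00 (subtract 2h to convert from UTC+2).
Gabriel in UTC: 08:35-15:55 (add 6h to convert from UTC-6).
Jun ∩ Omar: 09:40-12:35, 14:05-16:05.
Jun ∩ Omar ∩ Tara: 09:40-12:35, 14:05-16:05.
Jun ∩ Omar ∩ Tara ∩ Bashir: 09:40-10:20, 10:40-11:40, 14:05-15:25.
Jun ∩ Omar ∩ Tara ∩ Bashir ∩ Yosef: 09:40-10:20, 10:40-11:40, 14:05-15:25.
Jun ∩ Omar ∩ Tara ∩ Bashir ∩ Yosef ∩ Jonas: 09:40-10:20, 10:40-11:40, 14:05-15:25.
Jun ∩ Omar ∩ Tara ∩ Bashir ∩ Yosef ∩ Jonas ∩ Gabriel: 09:40-10:20, 10:40-11:40, 14:05-15:25.
Those are the intersection windows.
The longest is 14:05-15:25 at 80 minutes.

80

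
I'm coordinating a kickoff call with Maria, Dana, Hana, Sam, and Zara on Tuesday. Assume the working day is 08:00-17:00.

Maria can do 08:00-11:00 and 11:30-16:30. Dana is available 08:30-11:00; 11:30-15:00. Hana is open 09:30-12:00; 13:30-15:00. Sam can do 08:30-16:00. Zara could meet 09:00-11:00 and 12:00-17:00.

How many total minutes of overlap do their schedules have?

Maria ∩ Dana: 08:30-11:00, 11:30-15:00.
Maria ∩ Dana ∩ Hana: 09:30-11:00, 11:30-12:00, 13:30-15:00.
Maria ∩ Dana ∩ Hana ∩ Sam: 09:30-11:00, 11:30-12:00, 13:30-15:00.
Maria ∩ Dana ∩ Hana ∩ Sam ∩ Zara: 09:30-11:00, 13:30-15:00.
Those are the intersection windows.
Summing the common windows: 90 + 90 = 180 minutes.

180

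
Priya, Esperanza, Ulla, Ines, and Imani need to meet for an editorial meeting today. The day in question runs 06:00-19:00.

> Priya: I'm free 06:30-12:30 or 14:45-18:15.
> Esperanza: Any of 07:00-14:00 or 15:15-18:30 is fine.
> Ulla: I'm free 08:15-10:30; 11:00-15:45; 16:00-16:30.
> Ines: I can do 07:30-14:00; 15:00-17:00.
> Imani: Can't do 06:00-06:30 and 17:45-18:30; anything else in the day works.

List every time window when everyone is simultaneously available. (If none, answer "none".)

Priya free: 06:30-12:30, 14:45-18:15.
Esperanza free: 07:00-14:00, 15:15-18:30.
Ulla free: 08:15-10:30, 11:00-15:45, 16:00-16:30.
Ines free: 07:30-14:00, 15:00-17:00.
Imani free: 06:30-17:45, 18:30-19:00 (invert busy blocks within the working day).
Priya ∩ Esperanza: 07:00-12:30, 15:15-18:15.
Priya ∩ Esperanza ∩ Ulla: 08:15-10:30, 11:00-12:30, 15:15-15:45, 16:00-16:30.
Priya ∩ Esperanza ∩ Ulla ∩ Ines: 08:15-10:30, 11:00-12:30, 15:15-15:45, 16:00-16:30.
Priya ∩ Esperanza ∩ Ulla ∩ Ines ∩ Imani: 08:15-10:30, 11:00-12:30, 15:15-15:45, 16:00-16:30.

08:15-10:30, 11:00-12:30, 15:15-15:45, 16:00-16:30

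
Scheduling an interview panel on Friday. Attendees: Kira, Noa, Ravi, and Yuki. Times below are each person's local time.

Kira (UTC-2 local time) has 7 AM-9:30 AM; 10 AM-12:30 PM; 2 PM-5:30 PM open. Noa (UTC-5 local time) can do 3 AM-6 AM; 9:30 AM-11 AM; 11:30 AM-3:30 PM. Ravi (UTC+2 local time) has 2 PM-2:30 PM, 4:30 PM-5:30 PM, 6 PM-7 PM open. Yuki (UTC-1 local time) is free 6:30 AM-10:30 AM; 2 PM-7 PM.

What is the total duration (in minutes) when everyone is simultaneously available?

Kira in UTC: 09:00-11:30, 12:00-14:30, 16:00-19:30 (add 2h to convert from UTC-2).
Noa in UTC: 08:00-11:00, 14:30-16:00, 16:30-20:30 (add 5h to convert from UTC-5).
Ravi in UTC: 12:00-12:30, 14:30-15:30, 16:00-17:00 (subtract 2h to convert from UTC+2).
Yuki in UTC: 07:30-11:30, 15:00-20:00 (add 1h to convert from UTC-1).
Kira ∩ Noa: 09:00-11:00, 16:30-19:30.
Kira ∩ Noa ∩ Ravi: 16:30-17:00.
Kira ∩ Noa ∩ Ravi ∩ Yuki: 16:30-17:00.
So the common availability across everyone is 16:30-17:00.
That's a single block of 30 minutes.

30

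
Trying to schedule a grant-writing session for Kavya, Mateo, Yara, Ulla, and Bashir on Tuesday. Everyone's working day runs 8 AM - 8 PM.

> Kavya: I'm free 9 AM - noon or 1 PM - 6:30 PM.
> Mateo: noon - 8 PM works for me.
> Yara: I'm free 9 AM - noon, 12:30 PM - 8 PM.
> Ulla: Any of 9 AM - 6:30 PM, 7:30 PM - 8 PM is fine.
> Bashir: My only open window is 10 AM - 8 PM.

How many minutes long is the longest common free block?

Kavya ∩ Mateo: 13:00-18:30.
Kavya ∩ Mateo ∩ Yara: 13:00-18:30.
Kavya ∩ Mateo ∩ Yara ∩ Ulla: 13:00-18:30.
Kavya ∩ Mateo ∩ Yara ∩ Ulla ∩ Bashir: 13:00-18:30.
The longest is 13:00-18:30 at 330 minutes.

330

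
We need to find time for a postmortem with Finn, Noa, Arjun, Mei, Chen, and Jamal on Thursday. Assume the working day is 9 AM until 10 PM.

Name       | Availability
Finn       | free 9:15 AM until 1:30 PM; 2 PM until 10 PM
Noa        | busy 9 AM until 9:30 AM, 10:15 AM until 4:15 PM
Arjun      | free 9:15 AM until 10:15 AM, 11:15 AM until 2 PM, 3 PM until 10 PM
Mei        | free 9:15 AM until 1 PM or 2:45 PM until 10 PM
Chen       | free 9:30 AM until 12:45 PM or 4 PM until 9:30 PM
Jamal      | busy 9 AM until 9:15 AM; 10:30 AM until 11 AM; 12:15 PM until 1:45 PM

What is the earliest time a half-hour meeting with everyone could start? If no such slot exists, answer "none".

Finn free: 09:15-13:30, 14:00-22:00.
Noa free: 09:30-10:15, 16:15-22:00 (invert busy blocks within the working day).
Arjun free: 09:15-10:15, 11:15-14:00, 15:00-22:00.
Mei free: 09:15-13:00, 14:45-22:00.
Chen free: 09:30-12:45, 16:00-21:30.
Jamal free: 09:15-10:30, 11:00-12:15, 13:45-22:00 (invert busy blocks within the working day).
Finn ∩ Noa: 09:30-10:15, 16:15-22:00.
Finn ∩ Noa ∩ Arjun: 09:30-10:15, 16:15-22:00.
Finn ∩ Noa ∩ Arjun ∩ Mei: 09:30-10:15, 16:15-22:00.
Finn ∩ Noa ∩ Arjun ∩ Mei ∩ Chen: 09:30-10:15, 16:15-21:30.
Finn ∩ Noa ∩ Arjun ∩ Mei ∩ Chen ∩ Jamal: 09:30-10:15, 16:15-21:30.
Those are the intersection windows.
The first common window of at least 30 minutes is 09:30-10:15, so the earliest start is 09:30.

09:30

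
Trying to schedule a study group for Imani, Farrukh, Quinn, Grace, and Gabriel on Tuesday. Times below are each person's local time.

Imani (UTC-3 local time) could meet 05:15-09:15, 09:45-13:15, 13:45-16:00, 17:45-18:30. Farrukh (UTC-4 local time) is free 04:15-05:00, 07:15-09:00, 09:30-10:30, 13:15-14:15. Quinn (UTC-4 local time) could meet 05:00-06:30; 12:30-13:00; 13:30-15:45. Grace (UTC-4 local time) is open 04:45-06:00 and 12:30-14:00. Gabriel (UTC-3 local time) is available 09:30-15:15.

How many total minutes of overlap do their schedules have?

30

Imani in UTC: 08:15-12:15, 12:45-16:15, 16:45-19:00, 20:45-21:30 (add 3h to convert from UTC-3).
Farrukh in UTC: 08:15-09:00, 11:15-13:00, 13:30-14:30, 17:15-18:15 (add 4h to convert from UTC-4).
Quinn in UTC: 09:00-10:30, 16:30-17:00, 17:30-19:45 (add 4h to convert from UTC-4).
Grace in UTC: 08:45-10:00, 16:30-18:00 (add 4h to convert from UTC-4).
Gabriel in UTC: 12:30-18:15 (add 3h to convert from UTC-3).
Imani ∩ Farrukh: 08:15-09:00, 11:15-12:15, 12:45-13:00, 13:30-14:30, 17:15-18:15.
Imani ∩ Farrukh ∩ Quinn: 17:30-18:15.
Imani ∩ Farrukh ∩ Quinn ∩ Grace: 17:30-18:00.
Imani ∩ Farrukh ∩ Quinn ∩ Grace ∩ Gabriel: 17:30-18:00.
So the common availability across everyone is 17:30-18:00.
That's a single block of 30 minutes.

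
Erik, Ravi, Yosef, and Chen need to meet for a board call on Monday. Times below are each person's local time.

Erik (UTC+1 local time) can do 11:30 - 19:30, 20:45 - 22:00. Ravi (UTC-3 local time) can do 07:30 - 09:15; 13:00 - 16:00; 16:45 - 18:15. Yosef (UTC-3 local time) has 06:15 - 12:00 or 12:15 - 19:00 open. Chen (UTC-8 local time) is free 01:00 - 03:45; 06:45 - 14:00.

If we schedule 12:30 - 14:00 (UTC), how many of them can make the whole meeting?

Erik in UTC: 10:30-18:30, 19:45-21:00 (subtract 1h to convert from UTC+1).
Ravi in UTC: 10:30-12:15, 16:00-19:00, 19:45-21:15 (add 3h to convert from UTC-3).
Yosef in UTC: 09:15-15:00, 15:15-22:00 (add 3h to convert from UTC-3).
Chen in UTC: 09:00-11:45, 14:45-22:00 (add 8h to convert from UTC-8).
Erik and Yosef can make the full 12:30-14:00 slot — that's 2.

2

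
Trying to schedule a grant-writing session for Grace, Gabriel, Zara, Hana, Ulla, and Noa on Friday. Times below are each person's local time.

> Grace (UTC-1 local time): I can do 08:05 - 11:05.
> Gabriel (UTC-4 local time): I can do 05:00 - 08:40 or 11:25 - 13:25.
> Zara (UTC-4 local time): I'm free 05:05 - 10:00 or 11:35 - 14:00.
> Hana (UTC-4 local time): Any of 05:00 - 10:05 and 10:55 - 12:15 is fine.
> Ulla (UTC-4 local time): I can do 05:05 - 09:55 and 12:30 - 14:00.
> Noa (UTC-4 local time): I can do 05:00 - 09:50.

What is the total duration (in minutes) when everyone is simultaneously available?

Grace in UTC: 09:05-12:05 (add 1h to convert from UTC-1).
Gabriel in UTC: 09:00-12:40, 15:25-17:25 (add 4h to convert from UTC-4).
Zara in UTC: 09:05-14:00, 15:35-18:00 (add 4h to convert from UTC-4).
Hana in UTC: 09:00-14:05, 14:55-16:15 (add 4h to convert from UTC-4).
Ulla in UTC: 09:05-13:55, 16:30-18:00 (add 4h to convert from UTC-4).
Noa in UTC: 09:00-13:50 (add 4h to convert from UTC-4).
Grace ∩ Gabriel: 09:05-12:05.
Grace ∩ Gabriel ∩ Zara: 09:05-12:05.
Grace ∩ Gabriel ∩ Zara ∩ Hana: 09:05-12:05.
Grace ∩ Gabriel ∩ Zara ∩ Hana ∩ Ulla: 09:05-12:05.
Grace ∩ Gabriel ∩ Zara ∩ Hana ∩ Ulla ∩ Noa: 09:05-12:05.
That's a single block of 180 minutes.

180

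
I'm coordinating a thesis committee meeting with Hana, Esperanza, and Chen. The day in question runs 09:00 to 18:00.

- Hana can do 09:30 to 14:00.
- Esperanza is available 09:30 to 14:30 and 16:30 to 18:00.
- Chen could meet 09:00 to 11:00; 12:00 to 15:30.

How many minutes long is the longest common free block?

120

Hana ∩ Esperanza: 09:30-14:00.
Hana ∩ Esperanza ∩ Chen: 09:30-11:00, 12:00-14:00.
The longest is 12:00-14:00 at 120 minutes.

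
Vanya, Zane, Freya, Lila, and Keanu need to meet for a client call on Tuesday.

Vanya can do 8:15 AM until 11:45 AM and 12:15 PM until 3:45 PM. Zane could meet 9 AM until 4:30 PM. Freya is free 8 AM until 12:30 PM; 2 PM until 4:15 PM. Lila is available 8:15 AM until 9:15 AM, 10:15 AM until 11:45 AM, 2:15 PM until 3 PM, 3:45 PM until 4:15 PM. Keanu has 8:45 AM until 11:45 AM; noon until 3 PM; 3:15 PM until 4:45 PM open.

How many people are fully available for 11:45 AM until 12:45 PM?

Zane can make the full 11:45-12:45 slot — that's 1.

1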